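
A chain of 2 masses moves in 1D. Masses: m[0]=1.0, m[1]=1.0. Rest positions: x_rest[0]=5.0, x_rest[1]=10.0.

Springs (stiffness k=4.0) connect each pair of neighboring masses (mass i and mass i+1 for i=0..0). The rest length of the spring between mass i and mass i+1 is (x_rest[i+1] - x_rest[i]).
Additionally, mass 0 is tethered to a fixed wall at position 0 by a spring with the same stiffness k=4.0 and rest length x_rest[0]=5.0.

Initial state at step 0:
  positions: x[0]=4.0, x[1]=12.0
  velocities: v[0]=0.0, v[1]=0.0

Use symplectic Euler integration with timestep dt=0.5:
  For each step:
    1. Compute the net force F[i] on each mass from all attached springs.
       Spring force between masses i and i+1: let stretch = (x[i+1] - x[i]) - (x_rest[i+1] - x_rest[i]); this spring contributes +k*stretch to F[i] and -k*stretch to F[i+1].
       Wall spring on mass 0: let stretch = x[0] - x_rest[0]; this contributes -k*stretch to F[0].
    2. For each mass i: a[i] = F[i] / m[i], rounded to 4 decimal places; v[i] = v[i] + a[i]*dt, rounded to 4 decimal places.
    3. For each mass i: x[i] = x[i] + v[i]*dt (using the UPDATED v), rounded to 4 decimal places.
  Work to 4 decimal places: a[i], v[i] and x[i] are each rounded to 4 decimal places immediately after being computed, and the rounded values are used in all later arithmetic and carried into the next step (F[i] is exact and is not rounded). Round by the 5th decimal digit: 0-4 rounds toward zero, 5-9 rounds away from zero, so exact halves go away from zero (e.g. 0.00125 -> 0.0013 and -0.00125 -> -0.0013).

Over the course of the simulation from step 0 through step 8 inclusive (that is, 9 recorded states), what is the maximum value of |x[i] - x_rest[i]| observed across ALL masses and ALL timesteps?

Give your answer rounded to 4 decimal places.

Answer: 3.0000

Derivation:
Step 0: x=[4.0000 12.0000] v=[0.0000 0.0000]
Step 1: x=[8.0000 9.0000] v=[8.0000 -6.0000]
Step 2: x=[5.0000 10.0000] v=[-6.0000 2.0000]
Step 3: x=[2.0000 11.0000] v=[-6.0000 2.0000]
Step 4: x=[6.0000 8.0000] v=[8.0000 -6.0000]
Step 5: x=[6.0000 8.0000] v=[0.0000 0.0000]
Step 6: x=[2.0000 11.0000] v=[-8.0000 6.0000]
Step 7: x=[5.0000 10.0000] v=[6.0000 -2.0000]
Step 8: x=[8.0000 9.0000] v=[6.0000 -2.0000]
Max displacement = 3.0000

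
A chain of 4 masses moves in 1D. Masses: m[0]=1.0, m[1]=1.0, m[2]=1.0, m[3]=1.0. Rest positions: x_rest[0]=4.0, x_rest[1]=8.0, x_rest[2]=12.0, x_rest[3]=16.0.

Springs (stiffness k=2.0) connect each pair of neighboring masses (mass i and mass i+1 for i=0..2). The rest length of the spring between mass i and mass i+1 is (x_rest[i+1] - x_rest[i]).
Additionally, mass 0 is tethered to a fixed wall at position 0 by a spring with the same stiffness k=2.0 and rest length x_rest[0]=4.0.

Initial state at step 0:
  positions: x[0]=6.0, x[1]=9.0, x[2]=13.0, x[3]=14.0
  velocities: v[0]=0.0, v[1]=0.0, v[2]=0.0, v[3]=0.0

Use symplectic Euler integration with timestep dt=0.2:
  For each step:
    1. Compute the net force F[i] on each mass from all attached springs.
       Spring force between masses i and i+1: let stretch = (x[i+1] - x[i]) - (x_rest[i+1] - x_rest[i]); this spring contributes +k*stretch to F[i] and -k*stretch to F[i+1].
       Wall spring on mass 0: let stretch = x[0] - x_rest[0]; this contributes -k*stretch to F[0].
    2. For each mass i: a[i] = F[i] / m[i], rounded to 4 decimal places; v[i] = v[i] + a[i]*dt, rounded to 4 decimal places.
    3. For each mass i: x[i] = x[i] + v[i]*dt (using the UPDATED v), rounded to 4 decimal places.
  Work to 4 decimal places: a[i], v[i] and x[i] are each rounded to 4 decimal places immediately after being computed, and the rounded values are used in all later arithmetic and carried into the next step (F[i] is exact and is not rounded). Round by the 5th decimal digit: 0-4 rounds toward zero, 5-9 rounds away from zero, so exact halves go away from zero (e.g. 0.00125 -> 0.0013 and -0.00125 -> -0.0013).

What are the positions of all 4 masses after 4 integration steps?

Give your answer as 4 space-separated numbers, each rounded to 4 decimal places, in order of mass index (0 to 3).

Answer: 4.1963 9.1453 11.4430 15.8793

Derivation:
Step 0: x=[6.0000 9.0000 13.0000 14.0000] v=[0.0000 0.0000 0.0000 0.0000]
Step 1: x=[5.7600 9.0800 12.7600 14.2400] v=[-1.2000 0.4000 -1.2000 1.2000]
Step 2: x=[5.3248 9.1888 12.3440 14.6816] v=[-2.1760 0.5440 -2.0800 2.2080]
Step 3: x=[4.7727 9.2409 11.8626 15.2562] v=[-2.7603 0.2605 -2.4070 2.8730]
Step 4: x=[4.1963 9.1453 11.4430 15.8793] v=[-2.8821 -0.4781 -2.0982 3.1156]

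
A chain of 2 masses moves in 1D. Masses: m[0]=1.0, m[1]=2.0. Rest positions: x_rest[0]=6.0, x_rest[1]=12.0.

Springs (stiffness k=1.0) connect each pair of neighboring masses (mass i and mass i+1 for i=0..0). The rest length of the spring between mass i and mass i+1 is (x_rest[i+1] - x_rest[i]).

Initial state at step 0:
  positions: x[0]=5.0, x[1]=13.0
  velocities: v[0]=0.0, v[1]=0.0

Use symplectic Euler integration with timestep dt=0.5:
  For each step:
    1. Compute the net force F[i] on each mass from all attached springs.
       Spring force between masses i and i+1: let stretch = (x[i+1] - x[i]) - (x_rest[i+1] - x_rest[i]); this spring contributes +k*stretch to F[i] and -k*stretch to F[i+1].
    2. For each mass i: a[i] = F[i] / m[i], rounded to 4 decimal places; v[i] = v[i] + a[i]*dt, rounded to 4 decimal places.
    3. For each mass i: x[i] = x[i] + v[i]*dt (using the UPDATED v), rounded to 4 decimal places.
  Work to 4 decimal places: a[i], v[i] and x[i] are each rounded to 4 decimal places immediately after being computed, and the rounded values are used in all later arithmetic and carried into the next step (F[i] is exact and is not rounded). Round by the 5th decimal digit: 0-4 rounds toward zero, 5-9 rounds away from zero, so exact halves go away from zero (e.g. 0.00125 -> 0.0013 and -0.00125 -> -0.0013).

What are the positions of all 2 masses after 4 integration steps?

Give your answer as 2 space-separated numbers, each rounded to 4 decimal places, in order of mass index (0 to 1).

Step 0: x=[5.0000 13.0000] v=[0.0000 0.0000]
Step 1: x=[5.5000 12.7500] v=[1.0000 -0.5000]
Step 2: x=[6.3125 12.3438] v=[1.6250 -0.8125]
Step 3: x=[7.1329 11.9336] v=[1.6407 -0.8204]
Step 4: x=[7.6535 11.6733] v=[1.0411 -0.5206]

Answer: 7.6535 11.6733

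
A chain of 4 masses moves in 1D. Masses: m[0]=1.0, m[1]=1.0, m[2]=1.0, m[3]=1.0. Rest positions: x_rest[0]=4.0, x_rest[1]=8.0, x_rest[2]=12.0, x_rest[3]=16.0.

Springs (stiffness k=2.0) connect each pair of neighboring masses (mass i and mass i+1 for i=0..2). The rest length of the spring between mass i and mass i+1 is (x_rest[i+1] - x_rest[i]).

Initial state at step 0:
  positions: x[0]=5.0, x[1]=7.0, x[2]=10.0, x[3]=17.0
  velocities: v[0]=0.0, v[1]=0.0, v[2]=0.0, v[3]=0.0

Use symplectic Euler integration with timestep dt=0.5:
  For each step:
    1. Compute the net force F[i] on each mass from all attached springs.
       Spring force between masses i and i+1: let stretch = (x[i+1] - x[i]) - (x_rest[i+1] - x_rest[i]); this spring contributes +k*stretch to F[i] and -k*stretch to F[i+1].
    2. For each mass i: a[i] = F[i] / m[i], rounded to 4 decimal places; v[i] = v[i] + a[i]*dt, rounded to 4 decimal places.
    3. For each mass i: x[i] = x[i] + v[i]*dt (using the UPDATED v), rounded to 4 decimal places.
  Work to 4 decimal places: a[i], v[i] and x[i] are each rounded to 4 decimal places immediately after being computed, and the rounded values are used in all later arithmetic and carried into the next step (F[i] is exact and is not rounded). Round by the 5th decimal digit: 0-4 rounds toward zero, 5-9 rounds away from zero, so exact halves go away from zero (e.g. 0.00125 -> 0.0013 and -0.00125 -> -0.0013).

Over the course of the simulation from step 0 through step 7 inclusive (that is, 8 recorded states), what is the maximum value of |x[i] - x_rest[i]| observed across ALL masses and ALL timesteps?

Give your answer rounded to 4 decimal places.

Step 0: x=[5.0000 7.0000 10.0000 17.0000] v=[0.0000 0.0000 0.0000 0.0000]
Step 1: x=[4.0000 7.5000 12.0000 15.5000] v=[-2.0000 1.0000 4.0000 -3.0000]
Step 2: x=[2.7500 8.5000 13.5000 14.2500] v=[-2.5000 2.0000 3.0000 -2.5000]
Step 3: x=[2.3750 9.1250 12.8750 14.6250] v=[-0.7500 1.2500 -1.2500 0.7500]
Step 4: x=[3.3750 8.2500 11.2500 16.1250] v=[2.0000 -1.7500 -3.2500 3.0000]
Step 5: x=[4.8125 6.4375 10.5625 17.1875] v=[2.8750 -3.6250 -1.3750 2.1250]
Step 6: x=[5.0625 5.8750 11.1250 16.9375] v=[0.5000 -1.1250 1.1250 -0.5000]
Step 7: x=[3.7188 7.5313 11.9688 15.7813] v=[-2.6875 3.3125 1.6875 -2.3125]
Max displacement = 2.1250

Answer: 2.1250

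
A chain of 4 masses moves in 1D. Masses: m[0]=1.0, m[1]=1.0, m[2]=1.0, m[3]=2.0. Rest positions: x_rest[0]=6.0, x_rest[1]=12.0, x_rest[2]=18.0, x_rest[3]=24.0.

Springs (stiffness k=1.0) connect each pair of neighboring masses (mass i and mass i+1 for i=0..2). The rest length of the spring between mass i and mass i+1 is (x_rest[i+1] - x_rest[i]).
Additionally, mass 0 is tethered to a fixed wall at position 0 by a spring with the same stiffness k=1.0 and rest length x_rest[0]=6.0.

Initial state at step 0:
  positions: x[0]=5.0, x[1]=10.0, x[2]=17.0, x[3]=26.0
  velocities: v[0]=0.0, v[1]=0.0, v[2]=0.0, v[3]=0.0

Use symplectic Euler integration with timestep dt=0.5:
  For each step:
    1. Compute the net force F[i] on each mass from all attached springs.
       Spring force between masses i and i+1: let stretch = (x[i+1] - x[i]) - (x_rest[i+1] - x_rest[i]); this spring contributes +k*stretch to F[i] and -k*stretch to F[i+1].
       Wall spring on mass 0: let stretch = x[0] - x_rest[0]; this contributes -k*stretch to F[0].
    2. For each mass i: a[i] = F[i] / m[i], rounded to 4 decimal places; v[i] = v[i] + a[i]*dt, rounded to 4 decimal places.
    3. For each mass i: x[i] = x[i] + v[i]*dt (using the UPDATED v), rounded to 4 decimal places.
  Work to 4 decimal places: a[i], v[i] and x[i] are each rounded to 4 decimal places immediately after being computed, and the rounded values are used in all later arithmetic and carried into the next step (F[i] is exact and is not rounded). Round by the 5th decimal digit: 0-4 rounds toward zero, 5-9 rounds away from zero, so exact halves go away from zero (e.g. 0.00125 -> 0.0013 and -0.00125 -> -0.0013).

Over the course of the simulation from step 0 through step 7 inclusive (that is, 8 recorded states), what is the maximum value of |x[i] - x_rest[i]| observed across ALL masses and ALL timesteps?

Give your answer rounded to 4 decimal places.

Answer: 2.4954

Derivation:
Step 0: x=[5.0000 10.0000 17.0000 26.0000] v=[0.0000 0.0000 0.0000 0.0000]
Step 1: x=[5.0000 10.5000 17.5000 25.6250] v=[0.0000 1.0000 1.0000 -0.7500]
Step 2: x=[5.1250 11.3750 18.2813 24.9844] v=[0.2500 1.7500 1.5625 -1.2813]
Step 3: x=[5.5313 12.4141 19.0118 24.2559] v=[0.8125 2.0782 1.4609 -1.4571]
Step 4: x=[6.2755 13.3820 19.4039 23.6219] v=[1.4883 1.9357 0.7841 -1.2681]
Step 5: x=[7.2274 14.0787 19.3450 23.2106] v=[1.9038 1.3934 -0.1179 -0.8226]
Step 6: x=[8.0853 14.3792 18.9359 23.0661] v=[1.7158 0.6009 -0.8183 -0.2890]
Step 7: x=[8.4954 14.2454 18.4201 23.1554] v=[0.8201 -0.2677 -1.0316 0.1785]
Max displacement = 2.4954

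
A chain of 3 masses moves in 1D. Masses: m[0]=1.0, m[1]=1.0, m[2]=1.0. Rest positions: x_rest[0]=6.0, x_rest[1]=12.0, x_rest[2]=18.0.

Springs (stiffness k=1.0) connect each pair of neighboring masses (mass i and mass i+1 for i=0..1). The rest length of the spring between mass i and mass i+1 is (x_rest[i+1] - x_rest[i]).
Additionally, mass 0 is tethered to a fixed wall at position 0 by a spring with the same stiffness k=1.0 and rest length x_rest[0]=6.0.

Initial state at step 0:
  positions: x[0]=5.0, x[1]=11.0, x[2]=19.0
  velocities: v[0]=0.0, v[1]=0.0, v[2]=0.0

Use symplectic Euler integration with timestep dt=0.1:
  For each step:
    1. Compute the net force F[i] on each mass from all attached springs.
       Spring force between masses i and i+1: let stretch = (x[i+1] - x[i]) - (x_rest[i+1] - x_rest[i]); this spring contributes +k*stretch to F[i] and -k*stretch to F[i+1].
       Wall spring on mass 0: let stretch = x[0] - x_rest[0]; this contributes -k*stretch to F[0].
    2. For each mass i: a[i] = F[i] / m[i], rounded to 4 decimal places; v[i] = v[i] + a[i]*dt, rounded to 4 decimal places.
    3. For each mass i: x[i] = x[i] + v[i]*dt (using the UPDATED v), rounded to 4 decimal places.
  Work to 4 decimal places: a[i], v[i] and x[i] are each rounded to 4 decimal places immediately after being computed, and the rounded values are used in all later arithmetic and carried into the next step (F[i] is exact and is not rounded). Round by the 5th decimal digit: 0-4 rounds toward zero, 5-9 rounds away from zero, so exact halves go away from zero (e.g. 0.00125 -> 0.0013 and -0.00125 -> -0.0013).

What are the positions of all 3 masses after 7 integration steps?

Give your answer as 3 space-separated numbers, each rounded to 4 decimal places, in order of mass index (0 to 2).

Step 0: x=[5.0000 11.0000 19.0000] v=[0.0000 0.0000 0.0000]
Step 1: x=[5.0100 11.0200 18.9800] v=[0.1000 0.2000 -0.2000]
Step 2: x=[5.0300 11.0595 18.9404] v=[0.2000 0.3950 -0.3960]
Step 3: x=[5.0600 11.1175 18.8820] v=[0.3000 0.5801 -0.5841]
Step 4: x=[5.1000 11.1926 18.8059] v=[0.3998 0.7508 -0.7606]
Step 5: x=[5.1499 11.2829 18.7137] v=[0.4991 0.9029 -0.9219]
Step 6: x=[5.2096 11.3862 18.6072] v=[0.5974 1.0327 -1.0650]
Step 7: x=[5.2790 11.4999 18.4885] v=[0.6941 1.1371 -1.1871]

Answer: 5.2790 11.4999 18.4885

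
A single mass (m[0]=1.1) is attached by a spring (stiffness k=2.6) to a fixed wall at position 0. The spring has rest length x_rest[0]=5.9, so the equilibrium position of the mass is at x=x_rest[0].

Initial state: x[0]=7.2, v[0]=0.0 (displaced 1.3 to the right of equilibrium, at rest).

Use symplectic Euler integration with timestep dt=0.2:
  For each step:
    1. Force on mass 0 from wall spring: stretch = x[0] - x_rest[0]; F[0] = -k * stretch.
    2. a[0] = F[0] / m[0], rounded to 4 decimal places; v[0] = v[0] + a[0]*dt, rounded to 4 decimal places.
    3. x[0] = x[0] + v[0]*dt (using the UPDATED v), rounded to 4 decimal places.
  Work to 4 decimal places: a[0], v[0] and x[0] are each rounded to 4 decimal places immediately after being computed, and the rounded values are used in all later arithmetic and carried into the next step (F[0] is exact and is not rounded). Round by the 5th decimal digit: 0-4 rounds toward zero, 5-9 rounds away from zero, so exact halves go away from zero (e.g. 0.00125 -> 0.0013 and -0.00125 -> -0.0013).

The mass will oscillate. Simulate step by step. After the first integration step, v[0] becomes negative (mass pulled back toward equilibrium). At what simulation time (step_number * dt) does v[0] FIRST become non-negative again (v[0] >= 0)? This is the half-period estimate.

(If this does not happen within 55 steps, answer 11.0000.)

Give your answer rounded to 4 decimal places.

Step 0: x=[7.2000] v=[0.0000]
Step 1: x=[7.0771] v=[-0.6145]
Step 2: x=[6.8429] v=[-1.1709]
Step 3: x=[6.5196] v=[-1.6166]
Step 4: x=[6.1377] v=[-1.9095]
Step 5: x=[5.7333] v=[-2.0219]
Step 6: x=[5.3447] v=[-1.9431]
Step 7: x=[5.0086] v=[-1.6806]
Step 8: x=[4.7568] v=[-1.2592]
Step 9: x=[4.6130] v=[-0.7188]
Step 10: x=[4.5909] v=[-0.1104]
Step 11: x=[4.6926] v=[0.5084]
First v>=0 after going negative at step 11, time=2.2000

Answer: 2.2000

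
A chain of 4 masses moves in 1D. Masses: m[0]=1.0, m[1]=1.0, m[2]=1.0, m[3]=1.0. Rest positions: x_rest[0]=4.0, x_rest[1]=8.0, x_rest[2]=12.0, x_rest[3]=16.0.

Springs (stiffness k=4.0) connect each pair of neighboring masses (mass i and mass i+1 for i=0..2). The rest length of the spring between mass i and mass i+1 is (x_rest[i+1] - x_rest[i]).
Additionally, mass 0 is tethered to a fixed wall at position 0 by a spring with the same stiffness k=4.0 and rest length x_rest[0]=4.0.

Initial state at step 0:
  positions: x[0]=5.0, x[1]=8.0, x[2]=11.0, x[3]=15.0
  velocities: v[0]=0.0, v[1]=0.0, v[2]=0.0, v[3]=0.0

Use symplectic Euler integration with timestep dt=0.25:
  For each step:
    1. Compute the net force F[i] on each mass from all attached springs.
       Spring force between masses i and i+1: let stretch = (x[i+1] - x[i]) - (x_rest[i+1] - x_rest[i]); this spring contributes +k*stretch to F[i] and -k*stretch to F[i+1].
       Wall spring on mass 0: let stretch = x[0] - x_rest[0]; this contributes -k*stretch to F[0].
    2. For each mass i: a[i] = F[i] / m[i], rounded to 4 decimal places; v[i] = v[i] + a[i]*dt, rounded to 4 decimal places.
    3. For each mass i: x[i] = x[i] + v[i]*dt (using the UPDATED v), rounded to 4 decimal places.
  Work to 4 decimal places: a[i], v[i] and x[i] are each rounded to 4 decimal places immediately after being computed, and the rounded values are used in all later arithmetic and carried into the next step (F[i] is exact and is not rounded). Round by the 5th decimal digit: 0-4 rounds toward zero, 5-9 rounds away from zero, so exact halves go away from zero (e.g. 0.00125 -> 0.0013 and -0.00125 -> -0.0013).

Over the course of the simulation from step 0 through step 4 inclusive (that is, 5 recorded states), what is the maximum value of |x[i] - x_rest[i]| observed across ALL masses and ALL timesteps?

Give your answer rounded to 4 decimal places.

Step 0: x=[5.0000 8.0000 11.0000 15.0000] v=[0.0000 0.0000 0.0000 0.0000]
Step 1: x=[4.5000 8.0000 11.2500 15.0000] v=[-2.0000 0.0000 1.0000 0.0000]
Step 2: x=[3.7500 7.9375 11.6250 15.0625] v=[-3.0000 -0.2500 1.5000 0.2500]
Step 3: x=[3.1094 7.7500 11.9375 15.2656] v=[-2.5625 -0.7500 1.2500 0.8125]
Step 4: x=[2.8516 7.4492 12.0352 15.6367] v=[-1.0313 -1.2031 0.3906 1.4844]
Max displacement = 1.1484

Answer: 1.1484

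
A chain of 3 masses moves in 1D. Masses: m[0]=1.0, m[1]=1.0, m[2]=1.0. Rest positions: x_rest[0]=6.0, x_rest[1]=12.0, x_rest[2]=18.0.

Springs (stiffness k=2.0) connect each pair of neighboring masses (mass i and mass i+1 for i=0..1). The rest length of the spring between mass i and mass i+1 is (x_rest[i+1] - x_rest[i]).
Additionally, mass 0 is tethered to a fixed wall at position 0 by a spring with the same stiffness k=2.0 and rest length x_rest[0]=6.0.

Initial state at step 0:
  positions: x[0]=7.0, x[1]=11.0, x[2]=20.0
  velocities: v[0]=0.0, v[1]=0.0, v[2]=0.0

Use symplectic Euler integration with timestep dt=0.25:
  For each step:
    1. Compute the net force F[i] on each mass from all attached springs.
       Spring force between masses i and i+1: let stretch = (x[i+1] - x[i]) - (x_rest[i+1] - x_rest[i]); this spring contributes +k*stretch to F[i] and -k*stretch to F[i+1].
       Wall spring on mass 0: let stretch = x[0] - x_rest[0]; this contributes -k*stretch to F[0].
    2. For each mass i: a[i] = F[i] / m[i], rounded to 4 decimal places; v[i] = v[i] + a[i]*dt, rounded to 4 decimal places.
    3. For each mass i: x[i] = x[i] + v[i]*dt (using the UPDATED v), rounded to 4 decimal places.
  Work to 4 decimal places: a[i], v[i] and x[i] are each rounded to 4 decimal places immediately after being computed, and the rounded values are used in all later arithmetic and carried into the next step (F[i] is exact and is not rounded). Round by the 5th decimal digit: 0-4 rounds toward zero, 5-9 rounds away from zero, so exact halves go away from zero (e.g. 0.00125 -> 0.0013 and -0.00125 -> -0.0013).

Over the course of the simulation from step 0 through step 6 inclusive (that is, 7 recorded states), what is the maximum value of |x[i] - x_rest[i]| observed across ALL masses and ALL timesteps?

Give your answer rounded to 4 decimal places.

Step 0: x=[7.0000 11.0000 20.0000] v=[0.0000 0.0000 0.0000]
Step 1: x=[6.6250 11.6250 19.6250] v=[-1.5000 2.5000 -1.5000]
Step 2: x=[6.0469 12.6250 19.0000] v=[-2.3125 4.0000 -2.5000]
Step 3: x=[5.5352 13.5996 18.3281] v=[-2.0469 3.8985 -2.6875]
Step 4: x=[5.3396 14.1573 17.8152] v=[-0.7823 2.2306 -2.0518]
Step 5: x=[5.5788 14.0700 17.5950] v=[0.9568 -0.3493 -0.8808]
Step 6: x=[6.1821 13.3619 17.6842] v=[2.4130 -2.8324 0.3567]
Max displacement = 2.1573

Answer: 2.1573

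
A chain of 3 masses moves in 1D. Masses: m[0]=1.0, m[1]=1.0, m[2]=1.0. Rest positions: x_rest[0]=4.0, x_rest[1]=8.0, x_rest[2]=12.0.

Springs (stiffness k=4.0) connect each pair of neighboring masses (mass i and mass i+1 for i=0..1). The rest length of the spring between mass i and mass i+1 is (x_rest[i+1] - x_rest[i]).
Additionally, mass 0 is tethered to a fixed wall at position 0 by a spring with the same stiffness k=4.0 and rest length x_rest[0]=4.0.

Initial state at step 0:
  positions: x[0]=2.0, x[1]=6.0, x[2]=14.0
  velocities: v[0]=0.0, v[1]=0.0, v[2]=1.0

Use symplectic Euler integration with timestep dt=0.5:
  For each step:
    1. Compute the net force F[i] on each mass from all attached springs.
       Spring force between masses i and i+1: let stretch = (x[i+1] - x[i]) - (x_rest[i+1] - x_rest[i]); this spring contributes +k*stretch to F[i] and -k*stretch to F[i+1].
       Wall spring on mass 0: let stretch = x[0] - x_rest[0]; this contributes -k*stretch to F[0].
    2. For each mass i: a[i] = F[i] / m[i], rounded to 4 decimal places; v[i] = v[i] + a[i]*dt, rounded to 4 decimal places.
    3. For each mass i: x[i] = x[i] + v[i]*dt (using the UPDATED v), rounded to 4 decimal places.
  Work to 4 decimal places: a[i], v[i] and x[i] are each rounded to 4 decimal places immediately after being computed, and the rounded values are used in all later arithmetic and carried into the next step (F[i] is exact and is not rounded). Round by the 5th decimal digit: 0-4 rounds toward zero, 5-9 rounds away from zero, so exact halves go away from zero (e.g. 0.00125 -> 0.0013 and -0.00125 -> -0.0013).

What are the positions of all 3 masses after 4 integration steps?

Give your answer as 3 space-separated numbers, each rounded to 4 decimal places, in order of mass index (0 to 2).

Step 0: x=[2.0000 6.0000 14.0000] v=[0.0000 0.0000 1.0000]
Step 1: x=[4.0000 10.0000 10.5000] v=[4.0000 8.0000 -7.0000]
Step 2: x=[8.0000 8.5000 10.5000] v=[8.0000 -3.0000 0.0000]
Step 3: x=[4.5000 8.5000 12.5000] v=[-7.0000 0.0000 4.0000]
Step 4: x=[0.5000 8.5000 14.5000] v=[-8.0000 0.0000 4.0000]

Answer: 0.5000 8.5000 14.5000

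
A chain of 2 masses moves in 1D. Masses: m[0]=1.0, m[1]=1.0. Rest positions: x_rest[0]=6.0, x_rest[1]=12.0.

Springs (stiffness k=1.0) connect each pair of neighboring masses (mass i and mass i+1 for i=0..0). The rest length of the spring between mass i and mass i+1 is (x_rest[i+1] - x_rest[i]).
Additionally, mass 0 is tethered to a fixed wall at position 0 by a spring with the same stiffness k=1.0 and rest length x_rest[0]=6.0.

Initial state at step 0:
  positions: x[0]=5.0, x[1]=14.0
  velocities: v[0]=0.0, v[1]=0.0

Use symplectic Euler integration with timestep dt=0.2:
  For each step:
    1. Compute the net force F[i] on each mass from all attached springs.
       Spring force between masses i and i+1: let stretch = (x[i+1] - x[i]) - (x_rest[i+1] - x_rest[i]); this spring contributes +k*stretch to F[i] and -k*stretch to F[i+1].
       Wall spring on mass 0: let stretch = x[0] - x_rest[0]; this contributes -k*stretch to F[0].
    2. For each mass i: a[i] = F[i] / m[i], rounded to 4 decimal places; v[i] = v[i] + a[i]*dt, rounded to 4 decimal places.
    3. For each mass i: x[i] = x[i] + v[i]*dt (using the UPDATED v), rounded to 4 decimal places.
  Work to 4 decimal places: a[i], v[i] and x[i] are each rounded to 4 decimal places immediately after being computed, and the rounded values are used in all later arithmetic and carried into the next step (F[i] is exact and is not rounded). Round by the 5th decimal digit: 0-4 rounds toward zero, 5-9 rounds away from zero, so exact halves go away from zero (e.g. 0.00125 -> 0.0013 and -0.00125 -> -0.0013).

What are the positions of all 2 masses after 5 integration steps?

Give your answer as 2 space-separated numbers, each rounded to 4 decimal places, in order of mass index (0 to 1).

Step 0: x=[5.0000 14.0000] v=[0.0000 0.0000]
Step 1: x=[5.1600 13.8800] v=[0.8000 -0.6000]
Step 2: x=[5.4624 13.6512] v=[1.5120 -1.1440]
Step 3: x=[5.8739 13.3348] v=[2.0573 -1.5818]
Step 4: x=[6.3488 12.9600] v=[2.3747 -1.8740]
Step 5: x=[6.8342 12.5608] v=[2.4272 -1.9962]

Answer: 6.8342 12.5608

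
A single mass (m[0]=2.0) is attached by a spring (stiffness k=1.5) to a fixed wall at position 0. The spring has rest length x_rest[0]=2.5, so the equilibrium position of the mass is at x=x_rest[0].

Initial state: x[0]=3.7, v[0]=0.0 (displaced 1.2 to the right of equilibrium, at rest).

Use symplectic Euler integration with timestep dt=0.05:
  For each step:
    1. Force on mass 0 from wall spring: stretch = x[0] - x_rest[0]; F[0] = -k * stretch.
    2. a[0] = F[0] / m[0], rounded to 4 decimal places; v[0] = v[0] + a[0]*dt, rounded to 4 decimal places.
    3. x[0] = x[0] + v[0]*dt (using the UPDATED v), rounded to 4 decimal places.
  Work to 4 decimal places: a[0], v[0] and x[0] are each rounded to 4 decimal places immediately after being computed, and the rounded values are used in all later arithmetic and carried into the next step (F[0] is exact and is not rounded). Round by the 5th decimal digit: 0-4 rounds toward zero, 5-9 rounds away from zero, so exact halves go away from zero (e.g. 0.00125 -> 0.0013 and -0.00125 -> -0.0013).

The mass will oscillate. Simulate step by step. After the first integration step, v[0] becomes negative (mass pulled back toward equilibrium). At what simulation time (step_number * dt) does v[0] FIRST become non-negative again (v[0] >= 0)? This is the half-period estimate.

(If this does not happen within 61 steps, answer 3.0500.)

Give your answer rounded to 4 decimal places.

Step 0: x=[3.7000] v=[0.0000]
Step 1: x=[3.6978] v=[-0.0450]
Step 2: x=[3.6933] v=[-0.0899]
Step 3: x=[3.6866] v=[-0.1347]
Step 4: x=[3.6776] v=[-0.1792]
Step 5: x=[3.6664] v=[-0.2234]
Step 6: x=[3.6530] v=[-0.2671]
Step 7: x=[3.6375] v=[-0.3103]
Step 8: x=[3.6199] v=[-0.3530]
Step 9: x=[3.6002] v=[-0.3950]
Step 10: x=[3.5784] v=[-0.4363]
Step 11: x=[3.5546] v=[-0.4767]
Step 12: x=[3.5288] v=[-0.5163]
Step 13: x=[3.5011] v=[-0.5549]
Step 14: x=[3.4715] v=[-0.5924]
Step 15: x=[3.4401] v=[-0.6288]
Step 16: x=[3.4069] v=[-0.6641]
Step 17: x=[3.3720] v=[-0.6981]
Step 18: x=[3.3355] v=[-0.7308]
Step 19: x=[3.2974] v=[-0.7621]
Step 20: x=[3.2578] v=[-0.7920]
Step 21: x=[3.2168] v=[-0.8204]
Step 22: x=[3.1744] v=[-0.8473]
Step 23: x=[3.1308] v=[-0.8726]
Step 24: x=[3.0860] v=[-0.8963]
Step 25: x=[3.0401] v=[-0.9183]
Step 26: x=[2.9932] v=[-0.9386]
Step 27: x=[2.9453] v=[-0.9571]
Step 28: x=[2.8966] v=[-0.9738]
Step 29: x=[2.8472] v=[-0.9887]
Step 30: x=[2.7971] v=[-1.0017]
Step 31: x=[2.7465] v=[-1.0128]
Step 32: x=[2.6954] v=[-1.0220]
Step 33: x=[2.6439] v=[-1.0293]
Step 34: x=[2.5922] v=[-1.0347]
Step 35: x=[2.5403] v=[-1.0382]
Step 36: x=[2.4883] v=[-1.0397]
Step 37: x=[2.4363] v=[-1.0393]
Step 38: x=[2.3845] v=[-1.0369]
Step 39: x=[2.3329] v=[-1.0326]
Step 40: x=[2.2816] v=[-1.0263]
Step 41: x=[2.2307] v=[-1.0181]
Step 42: x=[2.1803] v=[-1.0080]
Step 43: x=[2.1305] v=[-0.9960]
Step 44: x=[2.0814] v=[-0.9821]
Step 45: x=[2.0331] v=[-0.9664]
Step 46: x=[1.9857] v=[-0.9489]
Step 47: x=[1.9392] v=[-0.9296]
Step 48: x=[1.8938] v=[-0.9086]
Step 49: x=[1.8495] v=[-0.8859]
Step 50: x=[1.8064] v=[-0.8615]
Step 51: x=[1.7646] v=[-0.8355]
Step 52: x=[1.7242] v=[-0.8079]
Step 53: x=[1.6853] v=[-0.7788]
Step 54: x=[1.6479] v=[-0.7483]
Step 55: x=[1.6121] v=[-0.7163]
Step 56: x=[1.5780] v=[-0.6830]
Step 57: x=[1.5456] v=[-0.6484]
Step 58: x=[1.5150] v=[-0.6126]
Step 59: x=[1.4862] v=[-0.5757]
Step 60: x=[1.4593] v=[-0.5377]
Step 61: x=[1.4344] v=[-0.4987]
v[0] did not become non-negative within 61 steps; using fallback time=3.0500

Answer: 3.0500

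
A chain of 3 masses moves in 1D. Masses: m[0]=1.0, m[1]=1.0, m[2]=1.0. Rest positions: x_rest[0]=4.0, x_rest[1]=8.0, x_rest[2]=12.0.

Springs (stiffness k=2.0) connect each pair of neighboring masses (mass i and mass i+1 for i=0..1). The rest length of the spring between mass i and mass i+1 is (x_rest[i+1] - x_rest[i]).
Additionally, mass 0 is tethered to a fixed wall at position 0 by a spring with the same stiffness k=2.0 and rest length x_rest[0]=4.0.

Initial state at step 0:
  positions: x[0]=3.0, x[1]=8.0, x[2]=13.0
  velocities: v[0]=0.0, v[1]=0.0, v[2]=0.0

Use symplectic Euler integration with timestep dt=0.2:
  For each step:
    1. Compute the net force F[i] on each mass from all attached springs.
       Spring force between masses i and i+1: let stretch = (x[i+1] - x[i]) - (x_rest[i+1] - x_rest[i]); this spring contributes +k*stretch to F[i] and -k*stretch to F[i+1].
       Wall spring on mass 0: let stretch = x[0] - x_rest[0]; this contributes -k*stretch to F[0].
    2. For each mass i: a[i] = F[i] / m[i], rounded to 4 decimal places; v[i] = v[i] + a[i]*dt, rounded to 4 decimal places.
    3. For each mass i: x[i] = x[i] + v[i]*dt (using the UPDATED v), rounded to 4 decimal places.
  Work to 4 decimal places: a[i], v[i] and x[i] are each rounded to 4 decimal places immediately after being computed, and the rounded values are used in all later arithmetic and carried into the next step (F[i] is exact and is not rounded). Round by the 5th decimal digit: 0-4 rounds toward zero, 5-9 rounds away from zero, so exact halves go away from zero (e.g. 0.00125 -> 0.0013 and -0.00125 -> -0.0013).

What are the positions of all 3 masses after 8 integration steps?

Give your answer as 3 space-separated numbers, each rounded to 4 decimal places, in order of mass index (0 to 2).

Step 0: x=[3.0000 8.0000 13.0000] v=[0.0000 0.0000 0.0000]
Step 1: x=[3.1600 8.0000 12.9200] v=[0.8000 0.0000 -0.4000]
Step 2: x=[3.4544 8.0064 12.7664] v=[1.4720 0.0320 -0.7680]
Step 3: x=[3.8366 8.0294 12.5520] v=[1.9110 0.1152 -1.0720]
Step 4: x=[4.2473 8.0788 12.2958] v=[2.0535 0.2471 -1.2810]
Step 5: x=[4.6247 8.1591 12.0222] v=[1.8872 0.4013 -1.3678]
Step 6: x=[4.9149 8.2657 11.7596] v=[1.4511 0.5328 -1.3130]
Step 7: x=[5.0800 8.3837 11.5375] v=[0.8255 0.5900 -1.1106]
Step 8: x=[5.1030 8.4897 11.3831] v=[0.1150 0.5300 -0.7721]

Answer: 5.1030 8.4897 11.3831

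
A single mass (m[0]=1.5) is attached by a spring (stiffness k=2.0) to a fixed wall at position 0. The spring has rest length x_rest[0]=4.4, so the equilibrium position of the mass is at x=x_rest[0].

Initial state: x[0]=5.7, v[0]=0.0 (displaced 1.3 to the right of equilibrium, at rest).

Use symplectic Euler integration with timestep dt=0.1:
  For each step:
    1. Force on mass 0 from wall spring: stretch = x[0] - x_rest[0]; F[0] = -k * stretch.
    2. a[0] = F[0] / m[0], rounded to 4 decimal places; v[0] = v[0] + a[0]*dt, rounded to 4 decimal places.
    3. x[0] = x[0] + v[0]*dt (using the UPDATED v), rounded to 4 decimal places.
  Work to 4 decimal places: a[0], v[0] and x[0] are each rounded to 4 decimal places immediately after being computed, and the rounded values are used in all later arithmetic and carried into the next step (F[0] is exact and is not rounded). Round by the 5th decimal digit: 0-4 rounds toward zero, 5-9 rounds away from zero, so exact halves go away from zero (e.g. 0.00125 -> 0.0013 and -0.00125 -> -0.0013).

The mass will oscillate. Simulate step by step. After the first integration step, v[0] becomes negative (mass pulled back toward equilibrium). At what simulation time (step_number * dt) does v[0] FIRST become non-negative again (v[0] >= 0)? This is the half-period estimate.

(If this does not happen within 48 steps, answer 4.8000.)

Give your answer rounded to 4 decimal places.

Step 0: x=[5.7000] v=[0.0000]
Step 1: x=[5.6827] v=[-0.1733]
Step 2: x=[5.6483] v=[-0.3443]
Step 3: x=[5.5972] v=[-0.5107]
Step 4: x=[5.5302] v=[-0.6703]
Step 5: x=[5.4481] v=[-0.8210]
Step 6: x=[5.3520] v=[-0.9608]
Step 7: x=[5.2432] v=[-1.0877]
Step 8: x=[5.1232] v=[-1.2001]
Step 9: x=[4.9936] v=[-1.2965]
Step 10: x=[4.8560] v=[-1.3757]
Step 11: x=[4.7124] v=[-1.4365]
Step 12: x=[4.5646] v=[-1.4782]
Step 13: x=[4.4146] v=[-1.5002]
Step 14: x=[4.2644] v=[-1.5022]
Step 15: x=[4.1160] v=[-1.4841]
Step 16: x=[3.9714] v=[-1.4462]
Step 17: x=[3.8325] v=[-1.3891]
Step 18: x=[3.7012] v=[-1.3134]
Step 19: x=[3.5792] v=[-1.2202]
Step 20: x=[3.4681] v=[-1.1108]
Step 21: x=[3.3694] v=[-0.9866]
Step 22: x=[3.2845] v=[-0.8492]
Step 23: x=[3.2145] v=[-0.7005]
Step 24: x=[3.1603] v=[-0.5424]
Step 25: x=[3.1226] v=[-0.3771]
Step 26: x=[3.1019] v=[-0.2068]
Step 27: x=[3.0985] v=[-0.0337]
Step 28: x=[3.1125] v=[0.1398]
First v>=0 after going negative at step 28, time=2.8000

Answer: 2.8000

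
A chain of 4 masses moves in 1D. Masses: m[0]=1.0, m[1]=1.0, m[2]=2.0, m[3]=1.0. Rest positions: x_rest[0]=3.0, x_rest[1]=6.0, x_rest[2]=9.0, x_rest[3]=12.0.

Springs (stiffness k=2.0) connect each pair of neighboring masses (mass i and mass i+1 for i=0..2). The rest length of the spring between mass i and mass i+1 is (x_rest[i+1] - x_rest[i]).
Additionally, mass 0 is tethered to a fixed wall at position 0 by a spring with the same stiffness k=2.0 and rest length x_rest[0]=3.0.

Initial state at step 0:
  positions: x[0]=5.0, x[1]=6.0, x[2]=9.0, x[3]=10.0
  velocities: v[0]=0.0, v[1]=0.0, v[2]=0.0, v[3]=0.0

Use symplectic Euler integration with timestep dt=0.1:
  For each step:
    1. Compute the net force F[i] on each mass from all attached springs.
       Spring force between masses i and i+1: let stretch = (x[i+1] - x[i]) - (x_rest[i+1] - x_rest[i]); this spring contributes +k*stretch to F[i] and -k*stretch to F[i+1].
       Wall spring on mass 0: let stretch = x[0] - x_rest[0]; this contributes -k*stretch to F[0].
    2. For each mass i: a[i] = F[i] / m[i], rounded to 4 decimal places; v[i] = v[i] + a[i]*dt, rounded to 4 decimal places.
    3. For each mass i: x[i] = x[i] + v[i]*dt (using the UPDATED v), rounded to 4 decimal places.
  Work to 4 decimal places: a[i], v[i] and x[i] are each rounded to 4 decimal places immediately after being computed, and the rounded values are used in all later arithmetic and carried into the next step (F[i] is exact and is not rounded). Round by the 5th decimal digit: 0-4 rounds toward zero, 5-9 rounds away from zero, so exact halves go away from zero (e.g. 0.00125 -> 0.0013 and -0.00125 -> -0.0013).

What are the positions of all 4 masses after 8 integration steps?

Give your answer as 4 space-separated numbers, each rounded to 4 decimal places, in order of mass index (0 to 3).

Answer: 2.8596 6.7910 8.5009 11.2091

Derivation:
Step 0: x=[5.0000 6.0000 9.0000 10.0000] v=[0.0000 0.0000 0.0000 0.0000]
Step 1: x=[4.9200 6.0400 8.9800 10.0400] v=[-0.8000 0.4000 -0.2000 0.4000]
Step 2: x=[4.7640 6.1164 8.9412 10.1188] v=[-1.5600 0.7640 -0.3880 0.7880]
Step 3: x=[4.5398 6.2223 8.8859 10.2341] v=[-2.2423 1.0585 -0.5527 1.1525]
Step 4: x=[4.2584 6.3478 8.8175 10.3824] v=[-2.8138 1.2547 -0.6842 1.4829]
Step 5: x=[3.9336 6.4809 8.7400 10.5594] v=[-3.2476 1.3308 -0.7747 1.7699]
Step 6: x=[3.5811 6.6082 8.6581 10.7600] v=[-3.5249 1.2732 -0.8187 2.0060]
Step 7: x=[3.2175 6.7160 8.5768 10.9786] v=[-3.6357 1.0778 -0.8135 2.1856]
Step 8: x=[2.8596 6.7910 8.5009 11.2091] v=[-3.5795 0.7503 -0.7594 2.3052]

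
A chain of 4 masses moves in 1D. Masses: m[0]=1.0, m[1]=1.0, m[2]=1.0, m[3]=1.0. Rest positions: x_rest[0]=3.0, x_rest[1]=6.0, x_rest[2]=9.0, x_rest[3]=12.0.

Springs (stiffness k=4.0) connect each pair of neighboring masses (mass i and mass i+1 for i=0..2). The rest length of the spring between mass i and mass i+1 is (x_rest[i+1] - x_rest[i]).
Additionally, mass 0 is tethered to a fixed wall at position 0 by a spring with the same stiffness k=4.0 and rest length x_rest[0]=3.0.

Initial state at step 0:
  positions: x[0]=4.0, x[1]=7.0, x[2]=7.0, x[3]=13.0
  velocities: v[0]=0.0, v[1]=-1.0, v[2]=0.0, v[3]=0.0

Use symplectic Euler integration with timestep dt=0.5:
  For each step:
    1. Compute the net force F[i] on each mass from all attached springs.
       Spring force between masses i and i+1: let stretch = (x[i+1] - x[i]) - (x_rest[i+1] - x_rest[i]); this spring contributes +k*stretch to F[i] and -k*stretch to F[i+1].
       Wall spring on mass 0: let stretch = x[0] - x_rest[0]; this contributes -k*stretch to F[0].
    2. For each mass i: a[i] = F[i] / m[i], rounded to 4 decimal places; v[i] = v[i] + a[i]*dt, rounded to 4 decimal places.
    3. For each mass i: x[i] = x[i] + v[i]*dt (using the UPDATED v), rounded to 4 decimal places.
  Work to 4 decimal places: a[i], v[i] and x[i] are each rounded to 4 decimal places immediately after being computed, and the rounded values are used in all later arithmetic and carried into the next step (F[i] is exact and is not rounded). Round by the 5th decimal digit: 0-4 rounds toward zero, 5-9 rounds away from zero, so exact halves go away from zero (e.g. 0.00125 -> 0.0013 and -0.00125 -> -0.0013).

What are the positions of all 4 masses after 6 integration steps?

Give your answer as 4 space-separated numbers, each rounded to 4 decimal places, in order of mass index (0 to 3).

Step 0: x=[4.0000 7.0000 7.0000 13.0000] v=[0.0000 -1.0000 0.0000 0.0000]
Step 1: x=[3.0000 3.5000 13.0000 10.0000] v=[-2.0000 -7.0000 12.0000 -6.0000]
Step 2: x=[-0.5000 9.0000 6.5000 13.0000] v=[-7.0000 11.0000 -13.0000 6.0000]
Step 3: x=[6.0000 2.5000 9.0000 12.5000] v=[13.0000 -13.0000 5.0000 -1.0000]
Step 4: x=[3.0000 6.0000 8.5000 11.5000] v=[-6.0000 7.0000 -1.0000 -2.0000]
Step 5: x=[0.0000 9.0000 8.5000 10.5000] v=[-6.0000 6.0000 0.0000 -2.0000]
Step 6: x=[6.0000 2.5000 11.0000 10.5000] v=[12.0000 -13.0000 5.0000 0.0000]

Answer: 6.0000 2.5000 11.0000 10.5000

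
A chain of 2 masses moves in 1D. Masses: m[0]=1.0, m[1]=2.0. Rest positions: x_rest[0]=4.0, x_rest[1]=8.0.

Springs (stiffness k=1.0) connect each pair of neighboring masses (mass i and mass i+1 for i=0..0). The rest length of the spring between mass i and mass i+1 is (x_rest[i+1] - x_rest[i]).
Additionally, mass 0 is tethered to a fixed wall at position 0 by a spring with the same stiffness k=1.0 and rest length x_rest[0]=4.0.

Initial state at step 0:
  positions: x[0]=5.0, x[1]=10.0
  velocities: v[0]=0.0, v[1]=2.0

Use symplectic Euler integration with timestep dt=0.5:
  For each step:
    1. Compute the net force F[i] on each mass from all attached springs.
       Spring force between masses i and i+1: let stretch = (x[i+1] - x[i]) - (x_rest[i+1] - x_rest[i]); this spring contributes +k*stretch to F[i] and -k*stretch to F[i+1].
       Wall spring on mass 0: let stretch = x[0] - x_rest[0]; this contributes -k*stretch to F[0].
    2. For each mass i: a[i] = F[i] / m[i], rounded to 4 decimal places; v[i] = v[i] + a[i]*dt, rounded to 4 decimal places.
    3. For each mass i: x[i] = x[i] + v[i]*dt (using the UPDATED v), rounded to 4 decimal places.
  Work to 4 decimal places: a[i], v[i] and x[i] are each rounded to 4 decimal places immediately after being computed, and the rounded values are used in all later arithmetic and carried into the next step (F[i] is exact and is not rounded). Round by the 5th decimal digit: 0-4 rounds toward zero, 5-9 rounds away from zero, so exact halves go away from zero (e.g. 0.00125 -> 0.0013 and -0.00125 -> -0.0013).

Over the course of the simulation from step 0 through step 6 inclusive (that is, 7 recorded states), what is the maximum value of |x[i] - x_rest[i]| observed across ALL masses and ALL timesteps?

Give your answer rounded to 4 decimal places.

Answer: 3.9526

Derivation:
Step 0: x=[5.0000 10.0000] v=[0.0000 2.0000]
Step 1: x=[5.0000 10.8750] v=[0.0000 1.7500]
Step 2: x=[5.2188 11.5157] v=[0.4375 1.2813]
Step 3: x=[5.7071 11.8693] v=[0.9766 0.7071]
Step 4: x=[6.3092 11.9526] v=[1.2042 0.1666]
Step 5: x=[6.7449 11.8305] v=[0.8713 -0.2443]
Step 6: x=[6.7658 11.5727] v=[0.0417 -0.5157]
Max displacement = 3.9526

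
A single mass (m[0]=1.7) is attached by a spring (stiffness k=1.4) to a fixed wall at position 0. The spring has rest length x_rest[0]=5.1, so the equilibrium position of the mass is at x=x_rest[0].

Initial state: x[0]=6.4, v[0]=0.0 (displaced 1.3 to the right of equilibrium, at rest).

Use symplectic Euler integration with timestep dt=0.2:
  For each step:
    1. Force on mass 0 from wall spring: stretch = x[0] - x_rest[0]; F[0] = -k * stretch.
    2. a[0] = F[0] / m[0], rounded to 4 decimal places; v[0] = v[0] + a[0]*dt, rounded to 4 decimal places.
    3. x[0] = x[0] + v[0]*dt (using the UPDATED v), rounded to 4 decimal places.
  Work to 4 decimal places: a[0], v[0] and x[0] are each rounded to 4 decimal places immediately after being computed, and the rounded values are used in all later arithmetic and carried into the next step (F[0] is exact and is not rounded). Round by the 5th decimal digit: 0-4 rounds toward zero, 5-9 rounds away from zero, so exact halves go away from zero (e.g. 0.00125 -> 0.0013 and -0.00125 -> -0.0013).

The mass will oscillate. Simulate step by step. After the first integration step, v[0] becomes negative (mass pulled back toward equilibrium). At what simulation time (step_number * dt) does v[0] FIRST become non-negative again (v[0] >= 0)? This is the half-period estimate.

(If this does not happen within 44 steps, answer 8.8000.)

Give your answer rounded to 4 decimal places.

Step 0: x=[6.4000] v=[0.0000]
Step 1: x=[6.3572] v=[-0.2141]
Step 2: x=[6.2730] v=[-0.4212]
Step 3: x=[6.1501] v=[-0.6144]
Step 4: x=[5.9926] v=[-0.7874]
Step 5: x=[5.8057] v=[-0.9344]
Step 6: x=[5.5956] v=[-1.0506]
Step 7: x=[5.3692] v=[-1.1322]
Step 8: x=[5.1339] v=[-1.1765]
Step 9: x=[4.8975] v=[-1.1821]
Step 10: x=[4.6678] v=[-1.1487]
Step 11: x=[4.4523] v=[-1.0775]
Step 12: x=[4.2581] v=[-0.9708]
Step 13: x=[4.0917] v=[-0.8321]
Step 14: x=[3.9585] v=[-0.6660]
Step 15: x=[3.8629] v=[-0.4780]
Step 16: x=[3.8081] v=[-0.2742]
Step 17: x=[3.7958] v=[-0.0614]
Step 18: x=[3.8265] v=[0.1534]
First v>=0 after going negative at step 18, time=3.6000

Answer: 3.6000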